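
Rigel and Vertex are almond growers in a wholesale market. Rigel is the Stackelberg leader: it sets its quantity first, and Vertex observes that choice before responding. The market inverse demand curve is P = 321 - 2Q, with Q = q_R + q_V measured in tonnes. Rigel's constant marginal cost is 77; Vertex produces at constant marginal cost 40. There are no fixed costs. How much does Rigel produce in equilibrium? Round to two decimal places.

51.75

Solve by backward induction. Given q_R, the follower Vertex maximises π_V = (321 - 2q_R - 2q_V)q_V - 40q_V.
∂π_V/∂q_V = 281 - 2q_R - 4q_V = 0 gives the reaction function q_V = (281 - 2q_R)/4.
The leader anticipates this reaction. Substituting into P = 321 - 2Q gives P = 361/2 - q_R, so π_R = (361/2 - q_R)q_R - 77q_R.
The leader's first-order condition 207/2 - 2q_R = 0 yields q_R = 207/4.
Then q_V = (281 - 2·(207/4))/4 = 355/8.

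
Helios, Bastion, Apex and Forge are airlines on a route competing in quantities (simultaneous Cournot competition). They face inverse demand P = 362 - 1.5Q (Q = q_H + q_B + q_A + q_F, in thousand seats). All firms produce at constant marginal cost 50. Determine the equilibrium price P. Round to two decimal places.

112.40

Each firm earns π_i = (362 - 1.5Q)q_i - 50q_i.
Setting ∂π_i/∂q_i = 0 with rivals' quantities fixed: 312 - 3q_i - (3/2)·Σ_{j≠i} q_j = 0.
With identical firms every q_j equals q_i, so Σ_{j≠i} q_j = 3q_i and 312 = (15/2)q_i, giving q_i = 208/5.
Total output Q = 832/5, so price P = 362 - (3/2)·(832/5) = 562/5.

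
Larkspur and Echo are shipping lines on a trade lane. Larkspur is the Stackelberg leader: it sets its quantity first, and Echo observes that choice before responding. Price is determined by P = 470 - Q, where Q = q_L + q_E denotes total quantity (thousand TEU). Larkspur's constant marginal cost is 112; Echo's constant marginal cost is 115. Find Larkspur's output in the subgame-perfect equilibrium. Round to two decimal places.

Solve by backward induction. Given q_L, the follower Echo maximises π_E = (470 - q_L - q_E)q_E - 115q_E.
Setting the follower's marginal profit to zero, 355 - q_L - 2q_E = 0, i.e. q_E = (355 - q_L)/2.
Larkspur substitutes q_E(q_L) into its own profit: π_L = q_L(470 - q_L - (355 - q_L)/2) - 112q_L = (585/2 - (1/2)q_L)q_L - 112q_L.
Leader FOC: 361/2 - q_L = 0, so q_L = 361/2.
Then q_E = (355 - 361/2)/2 = 349/4.

180.50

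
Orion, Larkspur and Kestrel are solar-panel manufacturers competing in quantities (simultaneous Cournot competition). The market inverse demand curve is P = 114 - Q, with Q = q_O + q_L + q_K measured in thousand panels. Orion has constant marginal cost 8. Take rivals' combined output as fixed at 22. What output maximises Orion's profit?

With rivals' combined output fixed at 22, Orion's profit is π_O = (114 - 22 - q_O)q_O - (8q_O) = (92 - q_O)q_O - (8q_O).
∂π_O/∂q_O = 84 - 2q_O = 0, so q_O = 42.

42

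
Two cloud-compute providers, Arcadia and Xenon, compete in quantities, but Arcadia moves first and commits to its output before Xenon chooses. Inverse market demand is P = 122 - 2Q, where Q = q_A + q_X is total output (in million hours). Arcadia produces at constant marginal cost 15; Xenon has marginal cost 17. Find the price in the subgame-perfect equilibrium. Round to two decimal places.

The follower Xenon best-responds to any q_A: π_X = (122 - 2Q)q_X - 17q_X.
Follower FOC: 105 - 2q_A - 4q_X = 0, so q_X(q_A) = (105 - 2q_A)/4.
The leader anticipates this reaction. Substituting into P = 122 - 2Q gives P = 139/2 - q_A, so π_A = (139/2 - q_A)q_A - 15q_A.
Maximising: ∂π_A/∂q_A = 109/2 - 2q_A = 0, giving q_A = 109/4.
Then q_X = (105 - 2·(109/4))/4 = 101/8.
Total output Q = 319/8, so price P = 122 - 2·(319/8) = 169/4.

42.25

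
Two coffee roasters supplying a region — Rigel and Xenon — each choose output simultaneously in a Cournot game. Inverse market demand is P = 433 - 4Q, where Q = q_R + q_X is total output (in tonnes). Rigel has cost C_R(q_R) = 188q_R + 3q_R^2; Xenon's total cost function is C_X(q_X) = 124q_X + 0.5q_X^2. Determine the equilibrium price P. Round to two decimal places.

Rigel's profit: π_R = (433 - 4Q)q_R - (188q_R + 3q_R²). Setting ∂π_R/∂q_R = 0: 245 - 14q_R - 4(q_X) = 0.
Xenon's profit: π_X = (433 - 4Q)q_X - (124q_X + (1/2)q_X²). Setting ∂π_X/∂q_X = 0: 309 - 9q_X - 4(q_R) = 0.
Best responses: q_R = (245 - 4q_X)/14, q_X = (309 - 4q_R)/9.
Solving the pair: q_R = 969/110, q_X = 1673/55.
Total output Q = 863/22, so price P = 433 - 4·(863/22) = 276.0909.

276.09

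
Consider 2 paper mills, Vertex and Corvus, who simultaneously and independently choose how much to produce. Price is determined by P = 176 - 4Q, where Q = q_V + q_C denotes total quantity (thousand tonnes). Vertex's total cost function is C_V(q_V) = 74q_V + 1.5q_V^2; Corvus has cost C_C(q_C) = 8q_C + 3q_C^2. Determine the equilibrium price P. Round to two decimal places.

112.35

Vertex's profit: π_V = (176 - 4Q)q_V - (74q_V + (3/2)q_V²). Setting ∂π_V/∂q_V = 0: 102 - 11q_V - 4(q_C) = 0.
Corvus's first-order condition: 168 - 14q_C - 4(q_V) = 0.
So q_V = (102 - 4q_C)/11 and q_C = (168 - 4q_V)/14.
Solving the pair: q_V = 126/23, q_C = 240/23.
Total output Q = 366/23, so price P = 176 - 4·(366/23) = 112.3478.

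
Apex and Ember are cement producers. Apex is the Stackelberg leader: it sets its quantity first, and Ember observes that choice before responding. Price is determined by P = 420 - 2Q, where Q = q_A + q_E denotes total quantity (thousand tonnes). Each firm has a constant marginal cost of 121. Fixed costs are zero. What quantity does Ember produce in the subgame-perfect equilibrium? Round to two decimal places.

37.38

The follower Ember best-responds to any q_A: π_E = (420 - 2Q)q_E - 121q_E.
Setting the follower's marginal profit to zero, 299 - 2q_A - 4q_E = 0, i.e. q_E = (299 - 2q_A)/4.
Apex substitutes q_E(q_A) into its own profit: π_A = q_A(420 - 2q_A - (299 - 2q_A)/2) - 121q_A = (541/2 - q_A)q_A - 121q_A.
Leader FOC: 299/2 - 2q_A = 0, so q_A = 299/4.
Then q_E = (299 - 2·(299/4))/4 = 299/8.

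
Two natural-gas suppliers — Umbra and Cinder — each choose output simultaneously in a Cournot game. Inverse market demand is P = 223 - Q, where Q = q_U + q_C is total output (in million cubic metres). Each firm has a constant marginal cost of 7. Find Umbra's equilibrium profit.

Each firm earns π_i = (223 - Q)q_i - 7q_i.
First-order condition (treating rivals' output as given): 216 - 2q_i - q_j = 0.
With identical firms every q_j equals q_i, so q_j = q_i and 216 = 3q_i, giving q_i = 72.
Price P = 223 - 144 = 79.
Umbra's profit: (79 - 7)·72 = 5184.

5184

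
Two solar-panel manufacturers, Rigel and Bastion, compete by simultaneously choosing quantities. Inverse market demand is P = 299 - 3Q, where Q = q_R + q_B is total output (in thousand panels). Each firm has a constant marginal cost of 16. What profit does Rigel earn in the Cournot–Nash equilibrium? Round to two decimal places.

2966.26

Each firm earns π_i = (299 - 3Q)q_i - 16q_i.
First-order condition (treating rivals' output as given): 283 - 6q_i - 3q_j = 0.
With identical firms every q_j equals q_i, so q_j = q_i and 283 = 9q_i, giving q_i = 283/9.
Price P = 299 - 3·(566/9) = 331/3.
Rigel's profit: (331/3 - 16)·(283/9) = 2966.2593.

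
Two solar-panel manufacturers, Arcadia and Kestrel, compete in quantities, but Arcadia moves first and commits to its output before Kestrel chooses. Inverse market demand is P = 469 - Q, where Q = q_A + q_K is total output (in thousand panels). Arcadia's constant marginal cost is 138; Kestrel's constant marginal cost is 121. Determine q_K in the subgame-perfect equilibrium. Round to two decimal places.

95.50

The follower Kestrel best-responds to any q_A: π_K = (469 - Q)q_K - 121q_K.
∂π_K/∂q_K = 348 - q_A - 2q_K = 0 gives the reaction function q_K = (348 - q_A)/2.
Arcadia substitutes q_K(q_A) into its own profit: π_A = q_A(469 - q_A - (348 - q_A)/2) - 138q_A = (295 - (1/2)q_A)q_A - 138q_A.
Maximising: ∂π_A/∂q_A = 157 - q_A = 0, giving q_A = 157.
Then q_K = (348 - 157)/2 = 191/2.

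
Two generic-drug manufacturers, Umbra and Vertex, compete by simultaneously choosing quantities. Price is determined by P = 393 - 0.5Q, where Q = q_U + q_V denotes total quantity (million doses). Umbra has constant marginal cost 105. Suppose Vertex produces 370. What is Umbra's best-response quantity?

With the rival's output fixed at 370, Umbra's profit is π_U = (393 - (1/2)·370 - (1/2)q_U)q_U - (105q_U) = (208 - (1/2)q_U)q_U - (105q_U).
∂π_U/∂q_U = 103 - q_U = 0, so q_U = 103.

103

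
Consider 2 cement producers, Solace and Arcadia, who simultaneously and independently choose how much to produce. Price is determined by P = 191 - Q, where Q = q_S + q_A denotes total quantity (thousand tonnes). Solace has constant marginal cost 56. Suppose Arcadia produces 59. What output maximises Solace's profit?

With the rival's output fixed at 59, Solace's profit is π_S = (191 - 59 - q_S)q_S - (56q_S) = (132 - q_S)q_S - (56q_S).
∂π_S/∂q_S = 76 - 2q_S = 0, so q_S = 38.

38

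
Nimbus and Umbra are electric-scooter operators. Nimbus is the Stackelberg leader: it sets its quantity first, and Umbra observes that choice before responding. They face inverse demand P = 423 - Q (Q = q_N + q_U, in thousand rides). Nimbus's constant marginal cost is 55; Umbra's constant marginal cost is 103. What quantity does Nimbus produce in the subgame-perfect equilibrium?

208

The follower Umbra best-responds to any q_N: π_U = (423 - Q)q_U - 103q_U.
Follower FOC: 320 - q_N - 2q_U = 0, so q_U(q_N) = (320 - q_N)/2.
The leader anticipates this reaction. Substituting into P = 423 - Q gives P = 263 - (1/2)q_N, so π_N = (263 - (1/2)q_N)q_N - 55q_N.
Maximising: ∂π_N/∂q_N = 208 - q_N = 0, giving q_N = 208.
Then q_U = (320 - 208)/2 = 56.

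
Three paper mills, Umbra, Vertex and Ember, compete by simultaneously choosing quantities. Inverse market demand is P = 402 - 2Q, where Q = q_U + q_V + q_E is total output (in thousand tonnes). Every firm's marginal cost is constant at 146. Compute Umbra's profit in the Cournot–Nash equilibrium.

A representative firm's profit is π_i = q_i(402 - 2Q) - 146q_i.
First-order condition (treating rivals' output as given): 256 - 4q_i - 2·Σ_{j≠i} q_j = 0.
With identical firms every q_j equals q_i, so Σ_{j≠i} q_j = 2q_i and 256 = 8q_i, giving q_i = 32.
Price P = 402 - 2·96 = 210.
Umbra's profit: (210 - 146)·32 = 2048.

2048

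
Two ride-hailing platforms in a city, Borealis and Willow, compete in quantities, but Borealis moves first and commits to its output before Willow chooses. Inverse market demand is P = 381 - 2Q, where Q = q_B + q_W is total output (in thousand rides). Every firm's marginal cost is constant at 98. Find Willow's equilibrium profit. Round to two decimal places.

Solve by backward induction. Given q_B, the follower Willow maximises π_W = (381 - 2q_B - 2q_W)q_W - 98q_W.
Follower FOC: 283 - 2q_B - 4q_W = 0, so q_W(q_B) = (283 - 2q_B)/4.
The leader anticipates this reaction. Substituting into P = 381 - 2Q gives P = 479/2 - q_B, so π_B = (479/2 - q_B)q_B - 98q_B.
Leader FOC: 283/2 - 2q_B = 0, so q_B = 283/4.
Then q_W = (283 - 2·(283/4))/4 = 283/8.
Price P = 381 - 2·(849/8) = 675/4.
Willow's profit: (675/4 - 98)·(283/8) = 2502.7813.

2502.78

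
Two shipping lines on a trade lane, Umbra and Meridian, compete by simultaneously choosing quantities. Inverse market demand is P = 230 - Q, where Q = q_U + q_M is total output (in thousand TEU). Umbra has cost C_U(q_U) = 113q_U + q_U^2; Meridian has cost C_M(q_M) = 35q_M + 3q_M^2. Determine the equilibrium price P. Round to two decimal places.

Umbra's profit: π_U = (230 - Q)q_U - (113q_U + q_U²). Setting ∂π_U/∂q_U = 0: 117 - 4q_U - (q_M) = 0.
Meridian's first-order condition: 195 - 8q_M - (q_U) = 0.
Best responses: q_U = (117 - q_M)/4, q_M = (195 - q_U)/8.
Solving the pair: q_U = 741/31, q_M = 663/31.
Total output Q = 1404/31, so price P = 230 - 1404/31 = 184.7097.

184.71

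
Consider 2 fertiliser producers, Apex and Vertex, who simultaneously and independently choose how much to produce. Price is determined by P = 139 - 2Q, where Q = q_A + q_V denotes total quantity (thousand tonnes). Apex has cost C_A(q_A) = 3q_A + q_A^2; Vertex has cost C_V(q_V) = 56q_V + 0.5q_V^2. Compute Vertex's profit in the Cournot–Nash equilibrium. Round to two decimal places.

188.89

Apex's profit: π_A = (139 - 2Q)q_A - (3q_A + q_A²). Setting ∂π_A/∂q_A = 0: 136 - 6q_A - 2(q_V) = 0.
Vertex's profit: π_V = (139 - 2Q)q_V - (56q_V + (1/2)q_V²). Setting ∂π_V/∂q_V = 0: 83 - 5q_V - 2(q_A) = 0.
Best responses: q_A = (136 - 2q_V)/6, q_V = (83 - 2q_A)/5.
Substituting one into the other gives q_A = 257/13 and q_V = 113/13.
Price P = 139 - 2·(370/13) = 1067/13.
Vertex's profit: (1067/13)·(113/13) - 56·(113/13) - (1/2)(113/13)² = 188.8905.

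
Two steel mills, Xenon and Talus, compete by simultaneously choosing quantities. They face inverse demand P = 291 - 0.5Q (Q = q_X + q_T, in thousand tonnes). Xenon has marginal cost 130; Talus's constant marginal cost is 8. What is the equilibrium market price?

143

Xenon's profit: π_X = (291 - 0.5Q)q_X - (130q_X). Setting ∂π_X/∂q_X = 0: 161 - q_X - (1/2)(q_T) = 0.
Talus's profit: π_T = (291 - 0.5Q)q_T - (8q_T). Setting ∂π_T/∂q_T = 0: 283 - q_T - (1/2)(q_X) = 0.
So q_X = (161 - (1/2)q_T) and q_T = (283 - (1/2)q_X).
Solving the pair: q_X = 26, q_T = 270.
Total output Q = 296, so price P = 291 - (1/2)·296 = 143.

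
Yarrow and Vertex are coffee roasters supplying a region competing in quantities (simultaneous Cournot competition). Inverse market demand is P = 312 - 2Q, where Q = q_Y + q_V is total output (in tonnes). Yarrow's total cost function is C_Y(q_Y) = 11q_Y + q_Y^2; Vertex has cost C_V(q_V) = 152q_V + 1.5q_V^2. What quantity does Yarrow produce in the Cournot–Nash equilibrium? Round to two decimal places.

Yarrow's profit: π_Y = (312 - 2Q)q_Y - (11q_Y + q_Y²). Setting ∂π_Y/∂q_Y = 0: 301 - 6q_Y - 2(q_V) = 0.
Vertex's profit: π_V = (312 - 2Q)q_V - (152q_V + (3/2)q_V²). Setting ∂π_V/∂q_V = 0: 160 - 7q_V - 2(q_Y) = 0.
So q_Y = (301 - 2q_V)/6 and q_V = (160 - 2q_Y)/7.
Solving the pair: q_Y = 1787/38, q_V = 179/19.

47.03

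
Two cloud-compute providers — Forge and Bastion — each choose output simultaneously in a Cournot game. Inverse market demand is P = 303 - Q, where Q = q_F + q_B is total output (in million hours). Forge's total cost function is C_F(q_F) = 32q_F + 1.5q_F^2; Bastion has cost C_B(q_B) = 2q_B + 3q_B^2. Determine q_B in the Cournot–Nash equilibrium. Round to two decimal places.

31.64

Forge's profit: π_F = (303 - Q)q_F - (32q_F + (3/2)q_F²). Setting ∂π_F/∂q_F = 0: 271 - 5q_F - (q_B) = 0.
Bastion's profit: π_B = (303 - Q)q_B - (2q_B + 3q_B²). Setting ∂π_B/∂q_B = 0: 301 - 8q_B - (q_F) = 0.
Best responses: q_F = (271 - q_B)/5, q_B = (301 - q_F)/8.
Substituting one into the other gives q_F = 1867/39 and q_B = 1234/39.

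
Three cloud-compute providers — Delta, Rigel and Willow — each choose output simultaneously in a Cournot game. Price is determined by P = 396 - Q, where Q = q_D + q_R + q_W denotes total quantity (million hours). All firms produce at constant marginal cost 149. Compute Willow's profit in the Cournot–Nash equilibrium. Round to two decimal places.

3813.06

A representative firm's profit is π_i = q_i(396 - Q) - 149q_i.
First-order condition (treating rivals' output as given): 247 - 2q_i - Σ_{j≠i} q_j = 0.
By symmetry each firm produces the same amount; substituting Σ_{j≠i} q_j = 2q_i yields q_i = 247/4.
Price P = 396 - 741/4 = 843/4.
Willow's profit: (843/4 - 149)·(247/4) = 3813.0625.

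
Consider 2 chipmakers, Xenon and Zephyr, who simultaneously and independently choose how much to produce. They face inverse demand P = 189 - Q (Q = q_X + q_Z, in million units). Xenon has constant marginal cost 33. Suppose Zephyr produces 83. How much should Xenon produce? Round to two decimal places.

36.50

With the rival's output fixed at 83, Xenon's profit is π_X = (189 - 83 - q_X)q_X - (33q_X) = (106 - q_X)q_X - (33q_X).
∂π_X/∂q_X = 73 - 2q_X = 0, so q_X = 73/2.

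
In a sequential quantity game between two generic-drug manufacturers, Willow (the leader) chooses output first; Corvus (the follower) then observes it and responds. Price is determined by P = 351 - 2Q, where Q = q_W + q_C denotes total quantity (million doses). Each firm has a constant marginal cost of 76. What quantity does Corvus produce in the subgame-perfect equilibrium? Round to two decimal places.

The follower Corvus best-responds to any q_W: π_C = (351 - 2Q)q_C - 76q_C.
∂π_C/∂q_C = 275 - 2q_W - 4q_C = 0 gives the reaction function q_C = (275 - 2q_W)/4.
The leader anticipates this reaction. Substituting into P = 351 - 2Q gives P = 427/2 - q_W, so π_W = (427/2 - q_W)q_W - 76q_W.
The leader's first-order condition 275/2 - 2q_W = 0 yields q_W = 275/4.
Then q_C = (275 - 2·(275/4))/4 = 275/8.

34.38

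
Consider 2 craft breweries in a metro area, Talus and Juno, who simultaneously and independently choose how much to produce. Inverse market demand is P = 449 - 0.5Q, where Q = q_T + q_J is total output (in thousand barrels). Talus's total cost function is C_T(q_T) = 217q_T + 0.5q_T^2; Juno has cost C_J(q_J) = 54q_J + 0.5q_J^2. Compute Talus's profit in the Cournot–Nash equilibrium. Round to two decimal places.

Talus's profit: π_T = (449 - 0.5Q)q_T - (217q_T + (1/2)q_T²). Setting ∂π_T/∂q_T = 0: 232 - 2q_T - (1/2)(q_J) = 0.
Juno's first-order condition: 395 - 2q_J - (1/2)(q_T) = 0.
Best responses: q_T = (232 - (1/2)q_J)/2, q_J = (395 - (1/2)q_T)/2.
Solving the pair: q_T = 1066/15, q_J = 179.7333.
Price P = 449 - (1/2)·(1254/5) = 1618/5.
Talus's profit: (1618/5)·(1066/15) - 217·(1066/15) - (1/2)(1066/15)² = 5050.4711.

5050.47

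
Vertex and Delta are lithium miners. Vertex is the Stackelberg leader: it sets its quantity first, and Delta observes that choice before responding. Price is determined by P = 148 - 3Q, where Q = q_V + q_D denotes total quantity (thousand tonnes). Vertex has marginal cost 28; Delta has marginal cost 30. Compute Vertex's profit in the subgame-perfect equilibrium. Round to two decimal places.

620.17

The follower Delta best-responds to any q_V: π_D = (148 - 3Q)q_D - 30q_D.
Setting the follower's marginal profit to zero, 118 - 3q_V - 6q_D = 0, i.e. q_D = (118 - 3q_V)/6.
The leader anticipates this reaction. Substituting into P = 148 - 3Q gives P = 89 - (3/2)q_V, so π_V = (89 - (3/2)q_V)q_V - 28q_V.
Maximising: ∂π_V/∂q_V = 61 - 3q_V = 0, giving q_V = 61/3.
Then q_D = (118 - 3·(61/3))/6 = 19/2.
Price P = 148 - 3·(179/6) = 117/2.
Vertex's profit: (117/2 - 28)·(61/3) = 620.1667.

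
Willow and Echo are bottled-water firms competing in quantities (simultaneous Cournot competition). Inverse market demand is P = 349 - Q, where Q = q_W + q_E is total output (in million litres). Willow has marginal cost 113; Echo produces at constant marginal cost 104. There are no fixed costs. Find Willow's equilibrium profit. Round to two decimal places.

Willow's profit: π_W = (349 - Q)q_W - (113q_W). Setting ∂π_W/∂q_W = 0: 236 - 2q_W - (q_E) = 0.
Echo's profit: π_E = (349 - Q)q_E - (104q_E). Setting ∂π_E/∂q_E = 0: 245 - 2q_E - (q_W) = 0.
Rearranging gives the reaction functions q_W = (236 - q_E)/2 and q_E = (245 - q_W)/2.
Substituting one into the other gives q_W = 227/3 and q_E = 254/3.
Price P = 349 - 481/3 = 566/3.
Willow's profit: (566/3 - 113)·(227/3) = 5725.4444.

5725.44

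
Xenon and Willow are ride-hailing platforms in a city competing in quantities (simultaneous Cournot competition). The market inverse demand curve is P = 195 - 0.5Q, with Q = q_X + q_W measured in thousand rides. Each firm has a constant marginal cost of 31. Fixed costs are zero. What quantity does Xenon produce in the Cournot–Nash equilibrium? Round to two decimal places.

Each firm earns π_i = (195 - 0.5Q)q_i - 31q_i.
Setting ∂π_i/∂q_i = 0 with rivals' quantities fixed: 164 - q_i - (1/2)q_j = 0.
By symmetry each firm produces the same amount; substituting q_j = q_i yields q_i = 164/(3/2) = 328/3.

109.33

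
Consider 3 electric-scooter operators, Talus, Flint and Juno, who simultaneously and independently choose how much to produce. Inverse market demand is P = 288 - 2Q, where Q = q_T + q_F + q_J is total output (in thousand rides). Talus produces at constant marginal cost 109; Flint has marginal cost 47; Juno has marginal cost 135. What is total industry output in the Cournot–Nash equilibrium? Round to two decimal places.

71.63

Talus's profit: π_T = (288 - 2Q)q_T - (109q_T). Setting ∂π_T/∂q_T = 0: 179 - 4q_T - 2(q_F + q_J) = 0.
Flint's profit: π_F = (288 - 2Q)q_F - (47q_F). Setting ∂π_F/∂q_F = 0: 241 - 4q_F - 2(q_T + q_J) = 0.
Juno's first-order condition: 153 - 4q_J - 2(q_T + q_F) = 0.
Summing all 3 equations gives 573 − 8Q = 0, hence Q = 573/8.
Back-substituting: q_T = (179 − 573/4)/2 = 143/8, q_F = (241 − 573/4)/2 = 391/8, q_J = (153 − 573/4)/2 = 39/8.
Total output Q = 143/8 + 391/8 + 39/8 = 573/8.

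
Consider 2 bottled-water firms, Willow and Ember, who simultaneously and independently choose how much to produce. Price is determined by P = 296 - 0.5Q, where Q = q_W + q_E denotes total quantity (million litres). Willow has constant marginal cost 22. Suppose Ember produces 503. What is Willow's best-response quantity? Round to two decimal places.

22.50

With the rival's output fixed at 503, Willow's profit is π_W = (296 - (1/2)·503 - (1/2)q_W)q_W - (22q_W) = (89/2 - (1/2)q_W)q_W - (22q_W).
∂π_W/∂q_W = 45/2 - q_W = 0, so q_W = 45/2.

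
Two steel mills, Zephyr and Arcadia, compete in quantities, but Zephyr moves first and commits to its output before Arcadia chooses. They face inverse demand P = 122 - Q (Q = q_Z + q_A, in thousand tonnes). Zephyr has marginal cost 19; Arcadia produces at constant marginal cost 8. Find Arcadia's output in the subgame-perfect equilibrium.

34

Solve by backward induction. Given q_Z, the follower Arcadia maximises π_A = (122 - q_Z - q_A)q_A - 8q_A.
Setting the follower's marginal profit to zero, 114 - q_Z - 2q_A = 0, i.e. q_A = (114 - q_Z)/2.
Zephyr substitutes q_A(q_Z) into its own profit: π_Z = q_Z(122 - q_Z - (114 - q_Z)/2) - 19q_Z = (65 - (1/2)q_Z)q_Z - 19q_Z.
Leader FOC: 46 - q_Z = 0, so q_Z = 46.
Then q_A = (114 - 46)/2 = 34.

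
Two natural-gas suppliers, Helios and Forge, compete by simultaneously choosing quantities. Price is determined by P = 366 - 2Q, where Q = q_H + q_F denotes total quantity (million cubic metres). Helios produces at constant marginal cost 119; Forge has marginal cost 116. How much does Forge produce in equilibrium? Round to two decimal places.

Helios's profit: π_H = (366 - 2Q)q_H - (119q_H). Setting ∂π_H/∂q_H = 0: 247 - 4q_H - 2(q_F) = 0.
Forge's first-order condition: 250 - 4q_F - 2(q_H) = 0.
So q_H = (247 - 2q_F)/4 and q_F = (250 - 2q_H)/4.
Solving the pair: q_H = 122/3, q_F = 253/6.

42.17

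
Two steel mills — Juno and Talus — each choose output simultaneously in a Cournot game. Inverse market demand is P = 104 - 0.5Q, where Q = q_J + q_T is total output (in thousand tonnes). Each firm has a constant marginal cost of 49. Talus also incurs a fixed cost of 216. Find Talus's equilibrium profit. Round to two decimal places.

A representative firm's profit is π_i = q_i(104 - 0.5Q) - 49q_i.
Setting ∂π_i/∂q_i = 0 with rivals' quantities fixed: 55 - q_i - (1/2)q_j = 0.
By symmetry each firm produces the same amount; substituting q_j = q_i yields q_i = 55/(3/2) = 110/3.
Price P = 104 - (1/2)·(220/3) = 202/3.
Talus's profit: (202/3 - 49)·(110/3) - 216 = 456.2222.

456.22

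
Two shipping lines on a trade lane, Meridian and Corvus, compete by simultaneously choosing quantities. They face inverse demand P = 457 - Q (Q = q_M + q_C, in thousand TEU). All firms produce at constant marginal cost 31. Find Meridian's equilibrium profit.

20164

A representative firm's profit is π_i = q_i(457 - Q) - 31q_i.
First-order condition (treating rivals' output as given): 426 - 2q_i - q_j = 0.
By symmetry each firm produces the same amount; substituting q_j = q_i yields q_i = 426/3 = 142.
Price P = 457 - 284 = 173.
Meridian's profit: (173 - 31)·142 = 20164.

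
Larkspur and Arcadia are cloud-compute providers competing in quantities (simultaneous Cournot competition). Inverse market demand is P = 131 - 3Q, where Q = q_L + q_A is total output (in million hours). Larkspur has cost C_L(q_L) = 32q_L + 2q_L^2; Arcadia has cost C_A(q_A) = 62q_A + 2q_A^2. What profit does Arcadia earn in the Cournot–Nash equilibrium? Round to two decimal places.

Larkspur's profit: π_L = (131 - 3Q)q_L - (32q_L + 2q_L²). Setting ∂π_L/∂q_L = 0: 99 - 10q_L - 3(q_A) = 0.
Arcadia's first-order condition: 69 - 10q_A - 3(q_L) = 0.
Rearranging gives the reaction functions q_L = (99 - 3q_A)/10 and q_A = (69 - 3q_L)/10.
Solving the pair: q_L = 783/91, q_A = 393/91.
Price P = 131 - 3·(168/13) = 1199/13.
Arcadia's profit: (1199/13)·(393/91) - 62·(393/91) - 2(393/91)² = 93.2550.

93.26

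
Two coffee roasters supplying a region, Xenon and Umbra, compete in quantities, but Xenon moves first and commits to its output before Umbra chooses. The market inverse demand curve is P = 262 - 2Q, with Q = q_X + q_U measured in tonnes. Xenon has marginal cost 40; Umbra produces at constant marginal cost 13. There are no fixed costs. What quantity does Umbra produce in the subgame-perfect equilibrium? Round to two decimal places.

37.88

The follower Umbra best-responds to any q_X: π_U = (262 - 2Q)q_U - 13q_U.
Follower FOC: 249 - 2q_X - 4q_U = 0, so q_U(q_X) = (249 - 2q_X)/4.
The leader anticipates this reaction. Substituting into P = 262 - 2Q gives P = 275/2 - q_X, so π_X = (275/2 - q_X)q_X - 40q_X.
Leader FOC: 195/2 - 2q_X = 0, so q_X = 195/4.
Then q_U = (249 - 2·(195/4))/4 = 303/8.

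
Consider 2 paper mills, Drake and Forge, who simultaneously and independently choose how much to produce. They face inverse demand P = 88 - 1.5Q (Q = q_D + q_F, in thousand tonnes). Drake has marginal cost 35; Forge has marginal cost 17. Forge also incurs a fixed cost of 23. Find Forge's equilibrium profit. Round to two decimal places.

563.74

Drake's profit: π_D = (88 - 1.5Q)q_D - (35q_D). Setting ∂π_D/∂q_D = 0: 53 - 3q_D - (3/2)(q_F) = 0.
Forge's first-order condition: 71 - 3q_F - (3/2)(q_D) = 0.
So q_D = (53 - (3/2)q_F)/3 and q_F = (71 - (3/2)q_D)/3.
Solving the pair: q_D = 70/9, q_F = 178/9.
Price P = 88 - (3/2)·(248/9) = 140/3.
Forge's profit: (140/3 - 17)·(178/9) - 23 = 563.7407.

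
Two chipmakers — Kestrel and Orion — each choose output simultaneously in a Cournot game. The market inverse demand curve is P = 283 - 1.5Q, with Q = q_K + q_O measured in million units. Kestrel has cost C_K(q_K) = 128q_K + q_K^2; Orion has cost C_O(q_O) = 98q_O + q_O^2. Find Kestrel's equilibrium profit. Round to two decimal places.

Kestrel's profit: π_K = (283 - 1.5Q)q_K - (128q_K + q_K²). Setting ∂π_K/∂q_K = 0: 155 - 5q_K - (3/2)(q_O) = 0.
Orion's profit: π_O = (283 - 1.5Q)q_O - (98q_O + q_O²). Setting ∂π_O/∂q_O = 0: 185 - 5q_O - (3/2)(q_K) = 0.
Best responses: q_K = (155 - (3/2)q_O)/5, q_O = (185 - (3/2)q_K)/5.
Substituting one into the other gives q_K = 1990/91 and q_O = 30.4396.
Price P = 283 - (3/2)·(680/13) = 204.5385.
Kestrel's profit: 204.5385·(1990/91) - 128·(1990/91) - (1990/91)² = 1195.5380.

1195.54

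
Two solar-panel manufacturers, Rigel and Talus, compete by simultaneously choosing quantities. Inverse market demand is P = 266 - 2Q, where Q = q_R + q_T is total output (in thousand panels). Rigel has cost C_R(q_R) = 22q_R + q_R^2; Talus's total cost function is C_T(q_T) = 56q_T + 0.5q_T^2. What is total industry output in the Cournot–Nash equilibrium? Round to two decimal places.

60.46

Rigel's profit: π_R = (266 - 2Q)q_R - (22q_R + q_R²). Setting ∂π_R/∂q_R = 0: 244 - 6q_R - 2(q_T) = 0.
Talus's profit: π_T = (266 - 2Q)q_T - (56q_T + (1/2)q_T²). Setting ∂π_T/∂q_T = 0: 210 - 5q_T - 2(q_R) = 0.
So q_R = (244 - 2q_T)/6 and q_T = (210 - 2q_R)/5.
Substituting one into the other gives q_R = 400/13 and q_T = 386/13.
Total output Q = 400/13 + 386/13 = 786/13.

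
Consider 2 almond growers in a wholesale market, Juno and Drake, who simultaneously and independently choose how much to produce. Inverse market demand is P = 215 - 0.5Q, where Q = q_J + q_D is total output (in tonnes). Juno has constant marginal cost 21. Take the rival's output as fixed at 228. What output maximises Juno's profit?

80

With the rival's output fixed at 228, Juno's profit is π_J = (215 - (1/2)·228 - (1/2)q_J)q_J - (21q_J) = (101 - (1/2)q_J)q_J - (21q_J).
∂π_J/∂q_J = 80 - q_J = 0, so q_J = 80.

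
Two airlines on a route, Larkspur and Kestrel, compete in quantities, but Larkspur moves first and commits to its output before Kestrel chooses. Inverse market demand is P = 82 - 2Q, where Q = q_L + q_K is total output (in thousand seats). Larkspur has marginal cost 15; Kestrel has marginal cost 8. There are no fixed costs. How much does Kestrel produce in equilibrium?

The follower Kestrel best-responds to any q_L: π_K = (82 - 2Q)q_K - 8q_K.
Setting the follower's marginal profit to zero, 74 - 2q_L - 4q_K = 0, i.e. q_K = (74 - 2q_L)/4.
Larkspur substitutes q_K(q_L) into its own profit: π_L = q_L(82 - 2q_L - (74 - 2q_L)/2) - 15q_L = (45 - q_L)q_L - 15q_L.
Maximising: ∂π_L/∂q_L = 30 - 2q_L = 0, giving q_L = 15.
Then q_K = (74 - 2·15)/4 = 11.

11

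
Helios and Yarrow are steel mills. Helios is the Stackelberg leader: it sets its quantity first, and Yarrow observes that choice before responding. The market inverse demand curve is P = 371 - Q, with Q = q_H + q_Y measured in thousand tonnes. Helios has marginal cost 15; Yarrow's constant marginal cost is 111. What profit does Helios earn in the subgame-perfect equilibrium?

25538

Solve by backward induction. Given q_H, the follower Yarrow maximises π_Y = (371 - q_H - q_Y)q_Y - 111q_Y.
Setting the follower's marginal profit to zero, 260 - q_H - 2q_Y = 0, i.e. q_Y = (260 - q_H)/2.
The leader anticipates this reaction. Substituting into P = 371 - Q gives P = 241 - (1/2)q_H, so π_H = (241 - (1/2)q_H)q_H - 15q_H.
The leader's first-order condition 226 - q_H = 0 yields q_H = 226.
Then q_Y = (260 - 226)/2 = 17.
Price P = 371 - 243 = 128.
Helios's profit: (128 - 15)·226 = 25538.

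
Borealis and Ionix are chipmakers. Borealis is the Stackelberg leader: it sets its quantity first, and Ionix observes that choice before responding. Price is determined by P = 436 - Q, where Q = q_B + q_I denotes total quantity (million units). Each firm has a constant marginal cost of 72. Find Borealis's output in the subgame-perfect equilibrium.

The follower Ionix best-responds to any q_B: π_I = (436 - Q)q_I - 72q_I.
Setting the follower's marginal profit to zero, 364 - q_B - 2q_I = 0, i.e. q_I = (364 - q_B)/2.
Borealis substitutes q_I(q_B) into its own profit: π_B = q_B(436 - q_B - (364 - q_B)/2) - 72q_B = (254 - (1/2)q_B)q_B - 72q_B.
Leader FOC: 182 - q_B = 0, so q_B = 182.
Then q_I = (364 - 182)/2 = 91.

182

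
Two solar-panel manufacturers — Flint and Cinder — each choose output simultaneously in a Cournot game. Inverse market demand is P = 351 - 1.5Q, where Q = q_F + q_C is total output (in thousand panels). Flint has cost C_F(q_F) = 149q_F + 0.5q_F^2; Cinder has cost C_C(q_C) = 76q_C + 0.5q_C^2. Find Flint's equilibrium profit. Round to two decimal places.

Flint's profit: π_F = (351 - 1.5Q)q_F - (149q_F + (1/2)q_F²). Setting ∂π_F/∂q_F = 0: 202 - 4q_F - (3/2)(q_C) = 0.
Cinder's first-order condition: 275 - 4q_C - (3/2)(q_F) = 0.
So q_F = (202 - (3/2)q_C)/4 and q_C = (275 - (3/2)q_F)/4.
Substituting one into the other gives q_F = 1582/55 and q_C = 57.9636.
Price P = 351 - (3/2)·(954/11) = 220.9091.
Flint's profit: 220.9091·(1582/55) - 149·(1582/55) - (1/2)(1582/55)² = 1654.6936.

1654.69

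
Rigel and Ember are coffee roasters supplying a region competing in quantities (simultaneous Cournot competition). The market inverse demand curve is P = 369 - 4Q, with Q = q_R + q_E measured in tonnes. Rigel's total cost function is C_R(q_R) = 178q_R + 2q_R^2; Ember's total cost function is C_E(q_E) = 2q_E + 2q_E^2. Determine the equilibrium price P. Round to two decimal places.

229.50

Rigel's profit: π_R = (369 - 4Q)q_R - (178q_R + 2q_R²). Setting ∂π_R/∂q_R = 0: 191 - 12q_R - 4(q_E) = 0.
Ember's profit: π_E = (369 - 4Q)q_E - (2q_E + 2q_E²). Setting ∂π_E/∂q_E = 0: 367 - 12q_E - 4(q_R) = 0.
Rearranging gives the reaction functions q_R = (191 - 4q_E)/12 and q_E = (367 - 4q_R)/12.
Substituting one into the other gives q_R = 103/16 and q_E = 455/16.
Total output Q = 279/8, so price P = 369 - 4·(279/8) = 459/2.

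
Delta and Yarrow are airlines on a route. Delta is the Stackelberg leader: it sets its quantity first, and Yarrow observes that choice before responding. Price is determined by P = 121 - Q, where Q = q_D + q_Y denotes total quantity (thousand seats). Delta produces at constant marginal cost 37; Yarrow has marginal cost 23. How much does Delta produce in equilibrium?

35

The follower Yarrow best-responds to any q_D: π_Y = (121 - Q)q_Y - 23q_Y.
Setting the follower's marginal profit to zero, 98 - q_D - 2q_Y = 0, i.e. q_Y = (98 - q_D)/2.
The leader anticipates this reaction. Substituting into P = 121 - Q gives P = 72 - (1/2)q_D, so π_D = (72 - (1/2)q_D)q_D - 37q_D.
Leader FOC: 35 - q_D = 0, so q_D = 35.
Then q_Y = (98 - 35)/2 = 63/2.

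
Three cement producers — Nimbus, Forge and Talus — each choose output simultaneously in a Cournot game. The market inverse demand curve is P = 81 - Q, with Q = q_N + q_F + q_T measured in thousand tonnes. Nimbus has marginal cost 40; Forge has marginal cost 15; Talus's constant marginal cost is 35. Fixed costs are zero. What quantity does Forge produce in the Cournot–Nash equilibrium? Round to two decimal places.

Nimbus's profit: π_N = (81 - Q)q_N - (40q_N). Setting ∂π_N/∂q_N = 0: 41 - 2q_N - (q_F + q_T) = 0.
Forge's first-order condition: 66 - 2q_F - (q_N + q_T) = 0.
Talus's first-order condition: 46 - 2q_T - (q_N + q_F) = 0.
Adding the 3 conditions: 153 − 2Q − 2Q = 0, i.e. Q = 153/4.
Back-substituting: q_N = (41 − 153/4) = 11/4, q_F = (66 − 153/4) = 111/4, q_T = (46 − 153/4) = 31/4.

27.75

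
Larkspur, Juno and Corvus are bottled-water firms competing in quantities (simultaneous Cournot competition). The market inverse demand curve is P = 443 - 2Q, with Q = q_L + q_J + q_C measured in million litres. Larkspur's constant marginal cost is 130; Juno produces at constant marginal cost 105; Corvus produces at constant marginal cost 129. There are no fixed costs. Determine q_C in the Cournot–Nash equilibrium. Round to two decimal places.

Larkspur's profit: π_L = (443 - 2Q)q_L - (130q_L). Setting ∂π_L/∂q_L = 0: 313 - 4q_L - 2(q_J + q_C) = 0.
Juno's first-order condition: 338 - 4q_J - 2(q_L + q_C) = 0.
Corvus's profit: π_C = (443 - 2Q)q_C - (129q_C). Setting ∂π_C/∂q_C = 0: 314 - 4q_C - 2(q_L + q_J) = 0.
Adding the 3 first-order conditions: 965 − 8Q = 0, so Q = 965/8.
Back-substituting: q_L = (313 − 965/4)/2 = 287/8, q_J = (338 − 965/4)/2 = 387/8, q_C = (314 − 965/4)/2 = 291/8.

36.38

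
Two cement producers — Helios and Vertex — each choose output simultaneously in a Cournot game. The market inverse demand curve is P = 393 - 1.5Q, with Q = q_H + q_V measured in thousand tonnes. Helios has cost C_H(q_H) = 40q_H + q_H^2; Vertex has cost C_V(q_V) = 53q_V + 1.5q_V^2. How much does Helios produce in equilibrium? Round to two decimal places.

57.95

Helios's profit: π_H = (393 - 1.5Q)q_H - (40q_H + q_H²). Setting ∂π_H/∂q_H = 0: 353 - 5q_H - (3/2)(q_V) = 0.
Vertex's first-order condition: 340 - 6q_V - (3/2)(q_H) = 0.
Rearranging gives the reaction functions q_H = (353 - (3/2)q_V)/5 and q_V = (340 - (3/2)q_H)/6.
Substituting one into the other gives q_H = 57.9459 and q_V = 42.1802.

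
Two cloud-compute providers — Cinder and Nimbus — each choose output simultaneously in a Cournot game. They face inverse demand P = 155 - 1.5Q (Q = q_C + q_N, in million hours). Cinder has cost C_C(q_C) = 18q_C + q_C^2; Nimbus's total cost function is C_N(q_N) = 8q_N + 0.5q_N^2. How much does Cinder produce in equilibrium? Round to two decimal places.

18.45

Cinder's profit: π_C = (155 - 1.5Q)q_C - (18q_C + q_C²). Setting ∂π_C/∂q_C = 0: 137 - 5q_C - (3/2)(q_N) = 0.
Nimbus's first-order condition: 147 - 4q_N - (3/2)(q_C) = 0.
Best responses: q_C = (137 - (3/2)q_N)/5, q_N = (147 - (3/2)q_C)/4.
Solving the pair: q_C = 1310/71, q_N = 29.8310.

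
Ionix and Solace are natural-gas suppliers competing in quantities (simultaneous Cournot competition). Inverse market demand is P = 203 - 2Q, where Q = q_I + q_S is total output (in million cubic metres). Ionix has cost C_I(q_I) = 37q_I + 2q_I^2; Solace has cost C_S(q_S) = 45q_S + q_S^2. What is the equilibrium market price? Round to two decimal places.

Ionix's profit: π_I = (203 - 2Q)q_I - (37q_I + 2q_I²). Setting ∂π_I/∂q_I = 0: 166 - 8q_I - 2(q_S) = 0.
Solace's profit: π_S = (203 - 2Q)q_S - (45q_S + q_S²). Setting ∂π_S/∂q_S = 0: 158 - 6q_S - 2(q_I) = 0.
Best responses: q_I = (166 - 2q_S)/8, q_S = (158 - 2q_I)/6.
Solving the pair: q_I = 170/11, q_S = 233/11.
Total output Q = 403/11, so price P = 203 - 2·(403/11) = 1427/11.

129.73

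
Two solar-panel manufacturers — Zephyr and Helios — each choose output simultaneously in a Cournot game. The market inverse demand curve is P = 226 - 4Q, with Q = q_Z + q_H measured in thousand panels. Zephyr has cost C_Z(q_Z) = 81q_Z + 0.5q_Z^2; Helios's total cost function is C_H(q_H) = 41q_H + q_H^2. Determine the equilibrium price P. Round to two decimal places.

128.97

Zephyr's profit: π_Z = (226 - 4Q)q_Z - (81q_Z + (1/2)q_Z²). Setting ∂π_Z/∂q_Z = 0: 145 - 9q_Z - 4(q_H) = 0.
Helios's profit: π_H = (226 - 4Q)q_H - (41q_H + q_H²). Setting ∂π_H/∂q_H = 0: 185 - 10q_H - 4(q_Z) = 0.
Rearranging gives the reaction functions q_Z = (145 - 4q_H)/9 and q_H = (185 - 4q_Z)/10.
Solving the pair: q_Z = 355/37, q_H = 1085/74.
Total output Q = 1795/74, so price P = 226 - 4·(1795/74) = 128.9730.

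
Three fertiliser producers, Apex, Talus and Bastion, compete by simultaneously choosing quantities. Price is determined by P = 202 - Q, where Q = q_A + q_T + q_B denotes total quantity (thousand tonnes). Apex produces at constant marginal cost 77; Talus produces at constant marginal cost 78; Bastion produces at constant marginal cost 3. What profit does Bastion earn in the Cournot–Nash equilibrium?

7569

Apex's profit: π_A = (202 - Q)q_A - (77q_A). Setting ∂π_A/∂q_A = 0: 125 - 2q_A - (q_T + q_B) = 0.
Talus's profit: π_T = (202 - Q)q_T - (78q_T). Setting ∂π_T/∂q_T = 0: 124 - 2q_T - (q_A + q_B) = 0.
Bastion's profit: π_B = (202 - Q)q_B - (3q_B). Setting ∂π_B/∂q_B = 0: 199 - 2q_B - (q_A + q_T) = 0.
Adding the 3 first-order conditions: 448 − 4Q = 0, so Q = 112.
Back-substituting: q_A = (125 − 112) = 13, q_T = (124 − 112) = 12, q_B = (199 − 112) = 87.
Price P = 202 - 112 = 90.
Bastion's profit: (90 - 3)·87 = 7569.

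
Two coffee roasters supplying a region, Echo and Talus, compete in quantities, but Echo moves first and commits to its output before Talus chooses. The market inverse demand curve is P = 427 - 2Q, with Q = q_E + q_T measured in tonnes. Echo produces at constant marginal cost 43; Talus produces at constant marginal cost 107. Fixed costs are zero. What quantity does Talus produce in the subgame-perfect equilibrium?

Solve by backward induction. Given q_E, the follower Talus maximises π_T = (427 - 2q_E - 2q_T)q_T - 107q_T.
Follower FOC: 320 - 2q_E - 4q_T = 0, so q_T(q_E) = (320 - 2q_E)/4.
Echo substitutes q_T(q_E) into its own profit: π_E = q_E(427 - 2q_E - (320 - 2q_E)/2) - 43q_E = (267 - q_E)q_E - 43q_E.
Maximising: ∂π_E/∂q_E = 224 - 2q_E = 0, giving q_E = 112.
Then q_T = (320 - 2·112)/4 = 24.

24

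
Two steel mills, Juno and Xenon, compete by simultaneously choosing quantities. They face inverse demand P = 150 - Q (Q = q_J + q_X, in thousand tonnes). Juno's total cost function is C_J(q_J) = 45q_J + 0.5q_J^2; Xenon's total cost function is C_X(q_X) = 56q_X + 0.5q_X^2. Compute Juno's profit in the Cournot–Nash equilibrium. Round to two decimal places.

Juno's profit: π_J = (150 - Q)q_J - (45q_J + (1/2)q_J²). Setting ∂π_J/∂q_J = 0: 105 - 3q_J - (q_X) = 0.
Xenon's first-order condition: 94 - 3q_X - (q_J) = 0.
Best responses: q_J = (105 - q_X)/3, q_X = (94 - q_J)/3.
Substituting one into the other gives q_J = 221/8 and q_X = 177/8.
Price P = 150 - 199/4 = 401/4.
Juno's profit: (401/4)·(221/8) - 45·(221/8) - (1/2)(221/8)² = 1144.7109.

1144.71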